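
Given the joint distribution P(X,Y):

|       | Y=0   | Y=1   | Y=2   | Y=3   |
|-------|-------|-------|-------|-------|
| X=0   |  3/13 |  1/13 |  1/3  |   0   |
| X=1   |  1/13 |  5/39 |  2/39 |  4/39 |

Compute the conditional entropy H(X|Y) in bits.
0.6633 bits

H(X|Y) = H(X,Y) - H(Y)

H(X,Y) = -Σ_{x,y} P(x,y) log₂ P(x,y). Per-cell terms -P(x,y)·log₂P(x,y):
  X=0: 0.48819, 0.28465, 0.52832, 0.00000
  X=1: 0.28465, 0.37993, 0.21976, 0.33696
  (cells with P = 0 contribute 0)
Sum of the 8 terms: H(X,Y) = 2.5225 bits

Marginal of Y (column sums):
  P(Y=0) = 3/13 + 1/13 = 4/13
  P(Y=1) = 1/13 + 5/39 = 8/39
  P(Y=2) = 1/3 + 2/39 = 5/13
  P(Y=3) = 0 + 4/39 = 4/39
H(Y) = -[(4/13)·log₂(4/13) + (8/39)·log₂(8/39) + (5/13)·log₂(5/13) + (4/39)·log₂(4/39)]
  = 0.52321 + 0.46880 + 0.53020 + 0.33696 = 1.8592 bits

H(X|Y) = H(X,Y) - H(Y) = 2.5225 - 1.8592 = 0.6633 bits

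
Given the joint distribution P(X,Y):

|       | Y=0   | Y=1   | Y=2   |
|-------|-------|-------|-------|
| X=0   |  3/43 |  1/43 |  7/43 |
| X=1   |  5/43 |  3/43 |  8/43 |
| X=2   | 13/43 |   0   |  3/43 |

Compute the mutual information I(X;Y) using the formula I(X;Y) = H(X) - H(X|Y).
0.2235 bits

I(X;Y) = H(X) - H(X|Y)

Marginal of X (row sums):
  P(X=0) = 3/43 + 1/43 + 7/43 = 11/43
  P(X=1) = 5/43 + 3/43 + 8/43 = 16/43
  P(X=2) = 13/43 + 0 + 3/43 = 16/43
H(X) = -[(11/43)·log₂(11/43) + (16/43)·log₂(16/43) + (16/43)·log₂(16/43)]
  = 0.503143 + 0.530703 + 0.530703 = 1.56455 bits

Marginal of Y (column sums):
  P(Y=0) = 3/43 + 5/43 + 13/43 = 21/43
  P(Y=1) = 1/43 + 3/43 + 0 = 4/43
  P(Y=2) = 7/43 + 8/43 + 3/43 = 18/43
H(X|Y) = Σ_y P(y)·H(X|Y=y):
  Y=0: P(Y=0) = 21/43, P(X|Y=0) = (1/7, 5/21, 13/21) → H(X|Y=0) = 1.322306
  Y=1: P(Y=1) = 4/43, P(X|Y=1) = (1/4, 3/4, 0) → H(X|Y=1) = 0.811278
  Y=2: P(Y=2) = 18/43, P(X|Y=2) = (7/18, 4/9, 1/6) → H(X|Y=2) = 1.480682
H(X|Y) = (21/43)·1.322306 + (4/43)·0.811278 + (18/43)·1.480682 = 1.34107 bits

I(X;Y) = H(X) - H(X|Y) = 1.56455 - 1.34107 = 0.2235 bits

Cross-check via I(X;Y) = H(X) + H(Y) - H(X,Y): computing H(Y) from the column sums and H(X,Y) from the 9 cells in the same way gives H(Y) = 1.34958 bits and H(X,Y) = 2.69065 bits, so
I(X;Y) = 1.56455 + 1.34958 - 2.69065 = 0.2235 bits ✓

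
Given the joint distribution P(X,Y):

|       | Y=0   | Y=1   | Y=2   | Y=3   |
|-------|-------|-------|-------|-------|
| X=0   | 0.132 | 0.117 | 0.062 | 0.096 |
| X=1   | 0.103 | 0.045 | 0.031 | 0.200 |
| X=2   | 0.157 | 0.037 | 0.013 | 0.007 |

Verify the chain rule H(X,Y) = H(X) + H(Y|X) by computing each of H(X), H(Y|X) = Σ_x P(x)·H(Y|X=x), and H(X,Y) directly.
H(X) = 1.5343 bits, H(Y|X) = 1.6725 bits, H(X,Y) = 3.2068 bits

Marginal of X (row sums):
  P(X=0) = 0.132 + 0.117 + 0.062 + 0.096 = 0.407
  P(X=1) = 0.103 + 0.045 + 0.031 + 0.200 = 0.379
  P(X=2) = 0.157 + 0.037 + 0.013 + 0.007 = 0.214
H(X) = -[0.407·log₂(0.407) + 0.379·log₂(0.379) + 0.214·log₂(0.214)]
  = 0.52784 + 0.53050 + 0.47600 = 1.5343 bits

H(Y|X) = Σ_x P(x)·H(Y|X=x):
  X=0: P(X=0) = 0.407, P(Y|X=0) = (12/37, 117/407, 62/407, 96/407) → H(Y|X=0) = 1.94896
  X=1: P(X=1) = 0.379, P(Y|X=1) = (103/379, 45/379, 31/379, 200/379) → H(Y|X=1) = 1.65789
  X=2: P(X=2) = 0.214, P(Y|X=2) = (157/214, 37/214, 13/214, 7/214) → H(Y|X=2) = 1.17248
H(Y|X) = 0.407·1.94896 + 0.379·1.65789 + 0.214·1.17248 = 1.6725 bits

H(X,Y) = -Σ_{x,y} P(x,y) log₂ P(x,y). Per-cell terms -P(x,y)·log₂P(x,y):
  X=0: 0.38562, 0.36216, 0.24872, 0.32456
  X=1: 0.33777, 0.20133, 0.15536, 0.46439
  X=2: 0.41937, 0.17598, 0.08145, 0.05011
Sum of the 12 terms: H(X,Y) = 3.2068 bits

Chain rule check:
  H(X) + H(Y|X) = 1.5343 + 1.6725 = 3.2068 bits
  H(X,Y) = 3.2068 bits
✓ Chain rule verified.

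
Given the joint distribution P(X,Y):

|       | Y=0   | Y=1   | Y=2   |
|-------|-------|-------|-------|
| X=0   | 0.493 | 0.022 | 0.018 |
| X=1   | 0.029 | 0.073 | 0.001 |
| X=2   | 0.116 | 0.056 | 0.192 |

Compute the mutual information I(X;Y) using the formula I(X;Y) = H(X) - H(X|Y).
0.4387 bits

I(X;Y) = H(X) - H(X|Y)

Marginal of X (row sums):
  P(X=0) = 0.493 + 0.022 + 0.018 = 0.533
  P(X=1) = 0.029 + 0.073 + 0.001 = 0.103
  P(X=2) = 0.116 + 0.056 + 0.192 = 0.364
H(X) = -[0.533·log₂(0.533) + 0.103·log₂(0.103) + 0.364·log₂(0.364)]
  = 0.48385 + 0.33777 + 0.53071 = 1.3523 bits

Marginal of Y (column sums):
  P(Y=0) = 0.493 + 0.029 + 0.116 = 0.638
  P(Y=1) = 0.022 + 0.073 + 0.056 = 0.151
  P(Y=2) = 0.018 + 0.001 + 0.192 = 0.211
H(X|Y) = Σ_y P(y)·H(X|Y=y):
  Y=0: P(Y=0) = 0.638, P(X|Y=0) = (17/22, 1/22, 2/11) → H(X|Y=0) = 0.93730
  Y=1: P(Y=1) = 0.151, P(X|Y=1) = (22/151, 73/151, 56/151) → H(X|Y=1) = 1.44253
  Y=2: P(Y=2) = 0.211, P(X|Y=2) = (18/211, 1/211, 192/211) → H(X|Y=2) = 0.46341
H(X|Y) = 0.638·0.93730 + 0.151·1.44253 + 0.211·0.46341 = 0.9136 bits

I(X;Y) = H(X) - H(X|Y) = 1.3523 - 0.9136 = 0.4387 bits

Cross-check via I(X;Y) = H(X) + H(Y) - H(X,Y): computing H(Y) from the column sums and H(X,Y) from the 9 cells in the same way gives H(Y) = 1.2991 bits and H(X,Y) = 2.2127 bits, so
I(X;Y) = 1.3523 + 1.2991 - 2.2127 = 0.4387 bits ✓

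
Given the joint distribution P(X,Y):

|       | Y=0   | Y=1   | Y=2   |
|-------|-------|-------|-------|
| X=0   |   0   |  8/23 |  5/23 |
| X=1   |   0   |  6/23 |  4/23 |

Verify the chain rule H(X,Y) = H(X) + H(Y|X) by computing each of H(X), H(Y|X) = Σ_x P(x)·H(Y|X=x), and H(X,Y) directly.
H(X) = 0.9877 bits, H(Y|X) = 0.9655 bits, H(X,Y) = 1.9532 bits

Marginal of X (row sums):
  P(X=0) = 0 + 8/23 + 5/23 = 13/23
  P(X=1) = 0 + 6/23 + 4/23 = 10/23
H(X) = -[(13/23)·log₂(13/23) + (10/23)·log₂(10/23)]
  = 0.465243 + 0.522450 = 0.9877 bits

H(Y|X) = Σ_x P(x)·H(Y|X=x):
  X=0: P(X=0) = 13/23, P(Y|X=0) = (0, 8/13, 5/13) → H(Y|X=0) = 0.961237
  X=1: P(X=1) = 10/23, P(Y|X=1) = (0, 3/5, 2/5) → H(Y|X=1) = 0.970951
H(Y|X) = (13/23)·0.961237 + (10/23)·0.970951 = 0.9655 bits

H(X,Y) = -Σ_{x,y} P(x,y) log₂ P(x,y). Per-cell terms -P(x,y)·log₂P(x,y):
  X=0: 0.000000, 0.529935, 0.478616
  X=1: 0.000000, 0.505722, 0.438880
  (cells with P = 0 contribute 0)
Sum of the 6 terms: H(X,Y) = 1.9532 bits

Chain rule check:
  H(X) + H(Y|X) = 0.9877 + 0.9655 = 1.9532 bits
  H(X,Y) = 1.9532 bits
✓ Chain rule verified.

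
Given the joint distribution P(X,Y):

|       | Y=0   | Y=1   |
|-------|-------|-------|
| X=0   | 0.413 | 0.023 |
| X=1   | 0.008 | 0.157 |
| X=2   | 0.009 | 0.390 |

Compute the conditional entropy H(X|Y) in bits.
0.7323 bits

H(X|Y) = H(X,Y) - H(Y)

H(X,Y) = -Σ_{x,y} P(x,y) log₂ P(x,y). Per-cell terms -P(x,y)·log₂P(x,y):
  X=0: 0.52690, 0.12517
  X=1: 0.05573, 0.41937
  X=2: 0.06116, 0.52980
Sum of the 6 terms: H(X,Y) = 1.7181 bits

Marginal of Y (column sums):
  P(Y=0) = 0.413 + 0.008 + 0.009 = 0.430
  P(Y=1) = 0.023 + 0.157 + 0.390 = 0.570
H(Y) = -[0.430·log₂(0.430) + 0.570·log₂(0.570)]
  = 0.52356 + 0.46225 = 0.9858 bits

H(X|Y) = H(X,Y) - H(Y) = 1.7181 - 0.9858 = 0.7323 bits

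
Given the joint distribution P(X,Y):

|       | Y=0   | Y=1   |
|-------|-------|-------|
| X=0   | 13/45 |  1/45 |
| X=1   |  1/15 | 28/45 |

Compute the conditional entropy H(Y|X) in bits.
0.4315 bits

H(Y|X) = H(X,Y) - H(X)

H(X,Y) = -Σ_{x,y} P(x,y) log₂ P(x,y). Per-cell terms -P(x,y)·log₂P(x,y):
  X=0: 0.517519, 0.122041
  X=1: 0.260459, 0.425910
Sum of the 4 terms: H(X,Y) = 1.32593 bits

Marginal of X (row sums):
  P(X=0) = 13/45 + 1/45 = 14/45
  P(X=1) = 1/15 + 28/45 = 31/45
H(X) = -[(14/45)·log₂(14/45) + (31/45)·log₂(31/45)]
  = 0.524066 + 0.370386 = 0.89445 bits

H(Y|X) = H(X,Y) - H(X) = 1.32593 - 0.89445 = 0.4315 bits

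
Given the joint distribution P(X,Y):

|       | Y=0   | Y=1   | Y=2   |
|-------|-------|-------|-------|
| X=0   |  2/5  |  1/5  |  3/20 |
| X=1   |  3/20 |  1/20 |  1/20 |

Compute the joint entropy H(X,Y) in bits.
2.2464 bits

H(X,Y) = -Σ_{x,y} P(x,y) log₂ P(x,y). Per-cell terms -P(x,y)·log₂P(x,y):
  X=0: 0.5288, 0.4644, 0.4105
  X=1: 0.4105, 0.2161, 0.2161
Sum of the 6 terms: H(X,Y) = 2.2464 bits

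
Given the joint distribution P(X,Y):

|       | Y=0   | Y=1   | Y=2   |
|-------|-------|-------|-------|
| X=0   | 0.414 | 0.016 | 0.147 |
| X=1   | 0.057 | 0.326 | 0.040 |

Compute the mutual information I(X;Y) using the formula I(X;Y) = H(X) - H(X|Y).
0.4989 bits

I(X;Y) = H(X) - H(X|Y)

Marginal of X (row sums):
  P(X=0) = 0.414 + 0.016 + 0.147 = 0.577
  P(X=1) = 0.057 + 0.326 + 0.040 = 0.423
H(X) = -[0.577·log₂(0.577) + 0.423·log₂(0.423)]
  = 0.457767 + 0.525057 = 0.982824 bits

Marginal of Y (column sums):
  P(Y=0) = 0.414 + 0.057 = 0.471
  P(Y=1) = 0.016 + 0.326 = 0.342
  P(Y=2) = 0.147 + 0.040 = 0.187
H(X|Y) = Σ_y P(y)·H(X|Y=y):
  Y=0: P(Y=0) = 0.471, P(X|Y=0) = (138/157, 19/157) → H(X|Y=0) = 0.532283
  Y=1: P(Y=1) = 0.342, P(X|Y=1) = (8/171, 163/171) → H(X|Y=1) = 0.272574
  Y=2: P(Y=2) = 0.187, P(X|Y=2) = (147/187, 40/187) → H(X|Y=2) = 0.748879
H(X|Y) = 0.471·0.532283 + 0.342·0.272574 + 0.187·0.748879 = 0.483966 bits

I(X;Y) = H(X) - H(X|Y) = 0.982824 - 0.483966 = 0.4989 bits

Cross-check via I(X;Y) = H(X) + H(Y) - H(X,Y): computing H(Y) from the column sums and H(X,Y) from the 6 cells in the same way gives H(Y) = 1.493326 bits and H(X,Y) = 1.977292 bits, so
I(X;Y) = 0.982824 + 1.493326 - 1.977292 = 0.4989 bits ✓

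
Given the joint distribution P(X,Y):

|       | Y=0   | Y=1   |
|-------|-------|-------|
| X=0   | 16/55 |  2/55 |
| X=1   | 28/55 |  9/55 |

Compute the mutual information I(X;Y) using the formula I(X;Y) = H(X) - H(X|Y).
0.0188 bits

I(X;Y) = H(X) - H(X|Y)

Marginal of X (row sums):
  P(X=0) = 16/55 + 2/55 = 18/55
  P(X=1) = 28/55 + 9/55 = 37/55
H(X) = -[(18/55)·log₂(18/55) + (37/55)·log₂(37/55)]
  = 0.52738 + 0.38474 = 0.91212 bits

Marginal of Y (column sums):
  P(Y=0) = 16/55 + 28/55 = 4/5
  P(Y=1) = 2/55 + 9/55 = 1/5
H(X|Y) = Σ_y P(y)·H(X|Y=y):
  Y=0: P(Y=0) = 4/5, P(X|Y=0) = (4/11, 7/11) → H(X|Y=0) = 0.94566
  Y=1: P(Y=1) = 1/5, P(X|Y=1) = (2/11, 9/11) → H(X|Y=1) = 0.68404
H(X|Y) = (4/5)·0.94566 + (1/5)·0.68404 = 0.89334 bits

I(X;Y) = H(X) - H(X|Y) = 0.91212 - 0.89334 = 0.0188 bits

Cross-check via I(X;Y) = H(X) + H(Y) - H(X,Y): computing H(Y) from the column sums and H(X,Y) from the 4 cells in the same way gives H(Y) = 0.72193 bits and H(X,Y) = 1.61526 bits, so
I(X;Y) = 0.91212 + 0.72193 - 1.61526 = 0.0188 bits ✓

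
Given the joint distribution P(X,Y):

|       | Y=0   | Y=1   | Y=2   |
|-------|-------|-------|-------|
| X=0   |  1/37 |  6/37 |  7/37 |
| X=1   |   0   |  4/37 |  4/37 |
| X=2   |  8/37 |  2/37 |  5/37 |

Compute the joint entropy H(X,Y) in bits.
2.8102 bits

H(X,Y) = -Σ_{x,y} P(x,y) log₂ P(x,y). Per-cell terms -P(x,y)·log₂P(x,y):
  X=0: 0.140796, 0.425593, 0.454451
  X=1: 0.000000, 0.346968, 0.346968
  X=2: 0.477720, 0.227538, 0.390206
  (cells with P = 0 contribute 0)
Sum of the 9 terms: H(X,Y) = 2.8102 bits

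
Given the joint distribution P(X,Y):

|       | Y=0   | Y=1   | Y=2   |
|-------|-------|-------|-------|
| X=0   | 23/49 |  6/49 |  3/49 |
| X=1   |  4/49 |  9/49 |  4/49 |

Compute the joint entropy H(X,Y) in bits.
2.1691 bits

H(X,Y) = -Σ_{x,y} P(x,y) log₂ P(x,y). Per-cell terms -P(x,y)·log₂P(x,y):
  X=0: 0.5122, 0.3710, 0.2467
  X=1: 0.2951, 0.4490, 0.2951
Sum of the 6 terms: H(X,Y) = 2.1691 bits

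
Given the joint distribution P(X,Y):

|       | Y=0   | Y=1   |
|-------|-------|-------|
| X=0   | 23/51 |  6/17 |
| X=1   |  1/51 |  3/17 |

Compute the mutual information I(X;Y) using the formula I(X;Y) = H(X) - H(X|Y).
0.1103 bits

I(X;Y) = H(X) - H(X|Y)

Marginal of X (row sums):
  P(X=0) = 23/51 + 6/17 = 41/51
  P(X=1) = 1/51 + 3/17 = 10/51
H(X) = -[(41/51)·log₂(41/51) + (10/51)·log₂(10/51)]
  = 0.253133 + 0.460882 = 0.714015 bits

Marginal of Y (column sums):
  P(Y=0) = 23/51 + 1/51 = 8/17
  P(Y=1) = 6/17 + 3/17 = 9/17
H(X|Y) = Σ_y P(y)·H(X|Y=y):
  Y=0: P(Y=0) = 8/17, P(X|Y=0) = (23/24, 1/24) → H(X|Y=0) = 0.249882
  Y=1: P(Y=1) = 9/17, P(X|Y=1) = (2/3, 1/3) → H(X|Y=1) = 0.918296
H(X|Y) = (8/17)·0.249882 + (9/17)·0.918296 = 0.603748 bits

I(X;Y) = H(X) - H(X|Y) = 0.714015 - 0.603748 = 0.1103 bits

Cross-check via I(X;Y) = H(X) + H(Y) - H(X,Y): computing H(Y) from the column sums and H(X,Y) from the 4 cells in the same way gives H(Y) = 0.997503 bits and H(X,Y) = 1.601251 bits, so
I(X;Y) = 0.714015 + 0.997503 - 1.601251 = 0.1103 bits ✓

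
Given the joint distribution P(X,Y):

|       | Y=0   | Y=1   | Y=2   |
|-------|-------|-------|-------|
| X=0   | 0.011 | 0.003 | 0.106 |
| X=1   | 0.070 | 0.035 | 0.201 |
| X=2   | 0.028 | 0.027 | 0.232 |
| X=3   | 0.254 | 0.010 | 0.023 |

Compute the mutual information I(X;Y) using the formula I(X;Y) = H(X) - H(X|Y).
0.3908 bits

I(X;Y) = H(X) - H(X|Y)

Marginal of X (row sums):
  P(X=0) = 0.011 + 0.003 + 0.106 = 0.120
  P(X=1) = 0.070 + 0.035 + 0.201 = 0.306
  P(X=2) = 0.028 + 0.027 + 0.232 = 0.287
  P(X=3) = 0.254 + 0.010 + 0.023 = 0.287
H(X) = -[0.120·log₂(0.120) + 0.306·log₂(0.306) + 0.287·log₂(0.287) + 0.287·log₂(0.287)]
  = 0.36707 + 0.52277 + 0.51685 + 0.51685 = 1.92354 bits

Marginal of Y (column sums):
  P(Y=0) = 0.011 + 0.070 + 0.028 + 0.254 = 0.363
  P(Y=1) = 0.003 + 0.035 + 0.027 + 0.010 = 0.075
  P(Y=2) = 0.106 + 0.201 + 0.232 + 0.023 = 0.562
H(X|Y) = Σ_y P(y)·H(X|Y=y):
  Y=0: P(Y=0) = 0.363, P(X|Y=0) = (1/33, 70/363, 28/363, 254/363) → H(X|Y=0) = 1.25635
  Y=1: P(Y=1) = 0.075, P(X|Y=1) = (1/25, 7/15, 9/25, 2/15) → H(X|Y=1) = 1.61707
  Y=2: P(Y=2) = 0.562, P(X|Y=2) = (53/281, 201/562, 116/281, 23/562) → H(X|Y=2) = 1.70006
H(X|Y) = 0.363·1.25635 + 0.075·1.61707 + 0.562·1.70006 = 1.53277 bits

I(X;Y) = H(X) - H(X|Y) = 1.92354 - 1.53277 = 0.3908 bits

Cross-check via I(X;Y) = H(X) + H(Y) - H(X,Y): computing H(Y) from the column sums and H(X,Y) from the 12 cells in the same way gives H(Y) = 1.27819 bits and H(X,Y) = 2.81095 bits, so
I(X;Y) = 1.92354 + 1.27819 - 2.81095 = 0.3908 bits ✓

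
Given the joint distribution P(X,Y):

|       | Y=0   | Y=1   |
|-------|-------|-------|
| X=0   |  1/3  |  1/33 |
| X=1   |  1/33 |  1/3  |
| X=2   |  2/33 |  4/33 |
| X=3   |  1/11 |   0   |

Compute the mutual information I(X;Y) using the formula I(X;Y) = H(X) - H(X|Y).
0.5314 bits

I(X;Y) = H(X) - H(X|Y)

Marginal of X (row sums):
  P(X=0) = 1/3 + 1/33 = 4/11
  P(X=1) = 1/33 + 1/3 = 4/11
  P(X=2) = 2/33 + 4/33 = 2/11
  P(X=3) = 1/11 + 0 = 1/11
H(X) = -[(4/11)·log₂(4/11) + (4/11)·log₂(4/11) + (2/11)·log₂(2/11) + (1/11)·log₂(1/11)]
  = 0.5307 + 0.5307 + 0.4472 + 0.3145 = 1.8231 bits

Marginal of Y (column sums):
  P(Y=0) = 1/3 + 1/33 + 2/33 + 1/11 = 17/33
  P(Y=1) = 1/33 + 1/3 + 4/33 + 0 = 16/33
H(X|Y) = Σ_y P(y)·H(X|Y=y):
  Y=0: P(Y=0) = 17/33, P(X|Y=0) = (11/17, 1/17, 2/17, 3/17) → H(X|Y=0) = 1.4517
  Y=1: P(Y=1) = 16/33, P(X|Y=1) = (1/16, 11/16, 1/4, 0) → H(X|Y=1) = 1.1216
H(X|Y) = (17/33)·1.4517 + (16/33)·1.1216 = 1.2917 bits

I(X;Y) = H(X) - H(X|Y) = 1.8231 - 1.2917 = 0.5314 bits

Cross-check via I(X;Y) = H(X) + H(Y) - H(X,Y): computing H(Y) from the column sums and H(X,Y) from the 8 cells in the same way gives H(Y) = 0.9993 bits and H(X,Y) = 2.2910 bits, so
I(X;Y) = 1.8231 + 0.9993 - 2.2910 = 0.5314 bits ✓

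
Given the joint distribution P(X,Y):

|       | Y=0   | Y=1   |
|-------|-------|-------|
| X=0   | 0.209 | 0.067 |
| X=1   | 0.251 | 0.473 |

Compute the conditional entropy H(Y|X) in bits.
0.8948 bits

H(Y|X) = H(X,Y) - H(X)

H(X,Y) = -Σ_{x,y} P(x,y) log₂ P(x,y). Per-cell terms -P(x,y)·log₂P(x,y):
  X=0: 0.47201, 0.26128
  X=1: 0.50055, 0.51088
Sum of the 4 terms: H(X,Y) = 1.7447 bits

Marginal of X (row sums):
  P(X=0) = 0.209 + 0.067 = 0.276
  P(X=1) = 0.251 + 0.473 = 0.724
H(X) = -[0.276·log₂(0.276) + 0.724·log₂(0.724)]
  = 0.51260 + 0.33734 = 0.8499 bits

H(Y|X) = H(X,Y) - H(X) = 1.7447 - 0.8499 = 0.8948 bits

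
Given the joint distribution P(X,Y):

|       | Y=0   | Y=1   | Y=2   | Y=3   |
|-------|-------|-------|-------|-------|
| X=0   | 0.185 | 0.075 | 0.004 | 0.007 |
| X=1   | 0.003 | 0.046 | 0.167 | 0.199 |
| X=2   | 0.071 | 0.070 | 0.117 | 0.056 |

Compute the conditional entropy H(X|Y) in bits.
1.0869 bits

H(X|Y) = H(X,Y) - H(Y)

H(X,Y) = -Σ_{x,y} P(x,y) log₂ P(x,y). Per-cell terms -P(x,y)·log₂P(x,y):
  X=0: 0.450365, 0.280272, 0.031863, 0.050109
  X=1: 0.025142, 0.204342, 0.431207, 0.463503
  X=2: 0.270939, 0.268555, 0.362164, 0.232872
Sum of the 12 terms: H(X,Y) = 3.07133 bits

Marginal of Y (column sums):
  P(Y=0) = 0.185 + 0.003 + 0.071 = 0.259
  P(Y=1) = 0.075 + 0.046 + 0.070 = 0.191
  P(Y=2) = 0.004 + 0.167 + 0.117 = 0.288
  P(Y=3) = 0.007 + 0.199 + 0.056 = 0.262
H(Y) = -[0.259·log₂(0.259) + 0.191·log₂(0.191) + 0.288·log₂(0.288) + 0.262·log₂(0.262)]
  = 0.504785 + 0.456176 + 0.517207 + 0.506279 = 1.98445 bits

H(X|Y) = H(X,Y) - H(Y) = 3.07133 - 1.98445 = 1.0869 bits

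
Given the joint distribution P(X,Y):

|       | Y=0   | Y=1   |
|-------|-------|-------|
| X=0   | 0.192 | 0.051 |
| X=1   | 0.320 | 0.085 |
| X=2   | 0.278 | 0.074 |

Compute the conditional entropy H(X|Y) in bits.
1.5543 bits

H(X|Y) = H(X,Y) - H(Y)

H(X,Y) = -Σ_{x,y} P(x,y) log₂ P(x,y). Per-cell terms -P(x,y)·log₂P(x,y):
  X=0: 0.4571, 0.2190
  X=1: 0.5260, 0.3023
  X=2: 0.5134, 0.2780
Sum of the 6 terms: H(X,Y) = 2.2958 bits

Marginal of Y (column sums):
  P(Y=0) = 0.192 + 0.320 + 0.278 = 0.790
  P(Y=1) = 0.051 + 0.085 + 0.074 = 0.210
H(Y) = -[0.790·log₂(0.790) + 0.210·log₂(0.210)]
  = 0.2687 + 0.4728 = 0.7415 bits

H(X|Y) = H(X,Y) - H(Y) = 2.2958 - 0.7415 = 1.5543 bits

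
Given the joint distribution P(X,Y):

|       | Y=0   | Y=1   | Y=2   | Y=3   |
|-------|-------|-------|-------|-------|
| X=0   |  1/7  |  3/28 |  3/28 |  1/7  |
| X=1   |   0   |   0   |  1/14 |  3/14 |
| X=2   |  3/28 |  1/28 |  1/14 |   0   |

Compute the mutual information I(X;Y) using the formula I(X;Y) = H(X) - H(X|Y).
0.3945 bits

I(X;Y) = H(X) - H(X|Y)

Marginal of X (row sums):
  P(X=0) = 1/7 + 3/28 + 3/28 + 1/7 = 1/2
  P(X=1) = 0 + 0 + 1/14 + 3/14 = 2/7
  P(X=2) = 3/28 + 1/28 + 1/14 + 0 = 3/14
H(X) = -[(1/2)·log₂(1/2) + (2/7)·log₂(2/7) + (3/14)·log₂(3/14)]
  = 0.50000 + 0.51639 + 0.47623 = 1.4926 bits

Marginal of Y (column sums):
  P(Y=0) = 1/7 + 0 + 3/28 = 1/4
  P(Y=1) = 3/28 + 0 + 1/28 = 1/7
  P(Y=2) = 3/28 + 1/14 + 1/14 = 1/4
  P(Y=3) = 1/7 + 3/14 + 0 = 5/14
H(X|Y) = Σ_y P(y)·H(X|Y=y):
  Y=0: P(Y=0) = 1/4, P(X|Y=0) = (4/7, 0, 3/7) → H(X|Y=0) = 0.98523
  Y=1: P(Y=1) = 1/7, P(X|Y=1) = (3/4, 0, 1/4) → H(X|Y=1) = 0.81128
  Y=2: P(Y=2) = 1/4, P(X|Y=2) = (3/7, 2/7, 2/7) → H(X|Y=2) = 1.55666
  Y=3: P(Y=3) = 5/14, P(X|Y=3) = (2/5, 3/5, 0) → H(X|Y=3) = 0.97095
H(X|Y) = (1/4)·0.98523 + (1/7)·0.81128 + (1/4)·1.55666 + (5/14)·0.97095 = 1.0981 bits

I(X;Y) = H(X) - H(X|Y) = 1.4926 - 1.0981 = 0.3945 bits

Cross-check via I(X;Y) = H(X) + H(Y) - H(X,Y): computing H(Y) from the column sums and H(X,Y) from the 12 cells in the same way gives H(Y) = 1.9316 bits and H(X,Y) = 3.0297 bits, so
I(X;Y) = 1.4926 + 1.9316 - 3.0297 = 0.3945 bits ✓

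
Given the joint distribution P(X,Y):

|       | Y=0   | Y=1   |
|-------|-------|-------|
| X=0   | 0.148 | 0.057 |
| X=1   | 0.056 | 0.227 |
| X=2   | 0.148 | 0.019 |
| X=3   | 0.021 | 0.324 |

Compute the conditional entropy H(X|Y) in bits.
1.5695 bits

H(X|Y) = H(X,Y) - H(Y)

H(X,Y) = -Σ_{x,y} P(x,y) log₂ P(x,y). Per-cell terms -P(x,y)·log₂P(x,y):
  X=0: 0.40794, 0.23557
  X=1: 0.23287, 0.48561
  X=2: 0.40794, 0.10864
  X=3: 0.11704, 0.52680
Sum of the 8 terms: H(X,Y) = 2.52241 bits

Marginal of Y (column sums):
  P(Y=0) = 0.148 + 0.056 + 0.148 + 0.021 = 0.373
  P(Y=1) = 0.057 + 0.227 + 0.019 + 0.324 = 0.627
H(Y) = -[0.373·log₂(0.373) + 0.627·log₂(0.627)]
  = 0.53069 + 0.42226 = 0.95295 bits

H(X|Y) = H(X,Y) - H(Y) = 2.52241 - 0.95295 = 1.5695 bits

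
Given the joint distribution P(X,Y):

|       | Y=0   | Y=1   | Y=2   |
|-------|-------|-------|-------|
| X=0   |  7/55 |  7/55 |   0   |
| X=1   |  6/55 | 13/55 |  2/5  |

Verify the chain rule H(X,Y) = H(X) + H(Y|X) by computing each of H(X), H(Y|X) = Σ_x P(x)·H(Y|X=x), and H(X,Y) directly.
H(X) = 0.8184 bits, H(Y|X) = 1.3079 bits, H(X,Y) = 2.1263 bits

Marginal of X (row sums):
  P(X=0) = 7/55 + 7/55 + 0 = 14/55
  P(X=1) = 6/55 + 13/55 + 2/5 = 41/55
H(X) = -[(14/55)·log₂(14/55) + (41/55)·log₂(41/55)]
  = 0.50247 + 0.31593 = 0.8184 bits

H(Y|X) = Σ_x P(x)·H(Y|X=x):
  X=0: P(X=0) = 14/55, P(Y|X=0) = (1/2, 1/2, 0) → H(Y|X=0) = 1.00000
  X=1: P(X=1) = 41/55, P(Y|X=1) = (6/41, 13/41, 22/41) → H(Y|X=1) = 1.41309
H(Y|X) = (14/55)·1.00000 + (41/55)·1.41309 = 1.3079 bits

H(X,Y) = -Σ_{x,y} P(x,y) log₂ P(x,y). Per-cell terms -P(x,y)·log₂P(x,y):
  X=0: 0.37851, 0.37851, 0.00000
  X=1: 0.34870, 0.49185, 0.52877
  (cells with P = 0 contribute 0)
Sum of the 6 terms: H(X,Y) = 2.1263 bits

Chain rule check:
  H(X) + H(Y|X) = 0.8184 + 1.3079 = 2.1263 bits
  H(X,Y) = 2.1263 bits
✓ Chain rule verified.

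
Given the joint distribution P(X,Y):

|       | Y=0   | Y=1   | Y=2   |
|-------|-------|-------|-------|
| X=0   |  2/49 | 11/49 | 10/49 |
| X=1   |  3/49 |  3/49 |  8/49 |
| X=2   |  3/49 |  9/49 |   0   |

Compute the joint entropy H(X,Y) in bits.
2.7562 bits

H(X,Y) = -Σ_{x,y} P(x,y) log₂ P(x,y). Per-cell terms -P(x,y)·log₂P(x,y):
  X=0: 0.18836, 0.48384, 0.46791
  X=1: 0.24672, 0.24672, 0.42689
  X=2: 0.24672, 0.44904, 0.00000
  (cells with P = 0 contribute 0)
Sum of the 9 terms: H(X,Y) = 2.7562 bits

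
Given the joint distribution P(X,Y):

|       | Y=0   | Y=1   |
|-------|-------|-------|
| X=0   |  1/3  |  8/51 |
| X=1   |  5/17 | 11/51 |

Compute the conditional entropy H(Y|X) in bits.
0.9444 bits

H(Y|X) = H(X,Y) - H(X)

H(X,Y) = -Σ_{x,y} P(x,y) log₂ P(x,y). Per-cell terms -P(x,y)·log₂P(x,y):
  X=0: 0.5283, 0.4192
  X=1: 0.5193, 0.4773
Sum of the 4 terms: H(X,Y) = 1.9441 bits

Marginal of X (row sums):
  P(X=0) = 1/3 + 8/51 = 25/51
  P(X=1) = 5/17 + 11/51 = 26/51
H(X) = -[(25/51)·log₂(25/51) + (26/51)·log₂(26/51)]
  = 0.5042 + 0.4955 = 0.9997 bits

H(Y|X) = H(X,Y) - H(X) = 1.9441 - 0.9997 = 0.9444 bits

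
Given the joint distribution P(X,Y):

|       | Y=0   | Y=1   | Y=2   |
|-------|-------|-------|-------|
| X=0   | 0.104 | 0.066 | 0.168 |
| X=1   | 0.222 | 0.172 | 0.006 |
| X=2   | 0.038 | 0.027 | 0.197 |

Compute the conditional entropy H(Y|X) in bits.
1.2116 bits

H(Y|X) = H(X,Y) - H(X)

H(X,Y) = -Σ_{x,y} P(x,y) log₂ P(x,y). Per-cell terms -P(x,y)·log₂P(x,y):
  X=0: 0.33960, 0.25881, 0.43234
  X=1: 0.48204, 0.43680, 0.04428
  X=2: 0.17928, 0.14069, 0.46172
Sum of the 9 terms: H(X,Y) = 2.7756 bits

Marginal of X (row sums):
  P(X=0) = 0.104 + 0.066 + 0.168 = 0.338
  P(X=1) = 0.222 + 0.172 + 0.006 = 0.400
  P(X=2) = 0.038 + 0.027 + 0.197 = 0.262
H(X) = -[0.338·log₂(0.338) + 0.400·log₂(0.400) + 0.262·log₂(0.262)]
  = 0.52894 + 0.52877 + 0.50628 = 1.5640 bits

H(Y|X) = H(X,Y) - H(X) = 2.7756 - 1.5640 = 1.2116 bits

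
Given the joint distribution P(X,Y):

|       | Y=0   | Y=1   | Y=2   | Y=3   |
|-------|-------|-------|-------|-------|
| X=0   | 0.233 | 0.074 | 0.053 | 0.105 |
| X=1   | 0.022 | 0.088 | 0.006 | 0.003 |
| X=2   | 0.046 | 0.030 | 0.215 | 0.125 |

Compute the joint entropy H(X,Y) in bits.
3.0407 bits

H(X,Y) = -Σ_{x,y} P(x,y) log₂ P(x,y). Per-cell terms -P(x,y)·log₂P(x,y):
  X=0: 0.4897, 0.2780, 0.2246, 0.3414
  X=1: 0.1211, 0.3086, 0.0443, 0.0251
  X=2: 0.2043, 0.1518, 0.4768, 0.3750
Sum of the 12 terms: H(X,Y) = 3.0407 bits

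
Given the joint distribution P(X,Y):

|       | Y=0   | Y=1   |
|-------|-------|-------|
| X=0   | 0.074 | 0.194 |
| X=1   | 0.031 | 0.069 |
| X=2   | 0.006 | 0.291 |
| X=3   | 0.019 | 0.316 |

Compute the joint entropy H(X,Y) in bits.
2.3548 bits

H(X,Y) = -Σ_{x,y} P(x,y) log₂ P(x,y). Per-cell terms -P(x,y)·log₂P(x,y):
  X=0: 0.27797, 0.45898
  X=1: 0.15536, 0.26615
  X=2: 0.04428, 0.51824
  X=3: 0.10864, 0.52519
Sum of the 8 terms: H(X,Y) = 2.3548 bits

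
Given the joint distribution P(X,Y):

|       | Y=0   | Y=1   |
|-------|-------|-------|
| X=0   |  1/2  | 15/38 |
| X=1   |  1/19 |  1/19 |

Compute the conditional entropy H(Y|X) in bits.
0.9910 bits

H(Y|X) = H(X,Y) - H(X)

H(X,Y) = -Σ_{x,y} P(x,y) log₂ P(x,y). Per-cell terms -P(x,y)·log₂P(x,y):
  X=0: 0.50000, 0.52936
  X=1: 0.22358, 0.22358
Sum of the 4 terms: H(X,Y) = 1.4765 bits

Marginal of X (row sums):
  P(X=0) = 1/2 + 15/38 = 17/19
  P(X=1) = 1/19 + 1/19 = 2/19
H(X) = -[(17/19)·log₂(17/19) + (2/19)·log₂(2/19)]
  = 0.14357 + 0.34189 = 0.4855 bits

H(Y|X) = H(X,Y) - H(X) = 1.4765 - 0.4855 = 0.9910 bits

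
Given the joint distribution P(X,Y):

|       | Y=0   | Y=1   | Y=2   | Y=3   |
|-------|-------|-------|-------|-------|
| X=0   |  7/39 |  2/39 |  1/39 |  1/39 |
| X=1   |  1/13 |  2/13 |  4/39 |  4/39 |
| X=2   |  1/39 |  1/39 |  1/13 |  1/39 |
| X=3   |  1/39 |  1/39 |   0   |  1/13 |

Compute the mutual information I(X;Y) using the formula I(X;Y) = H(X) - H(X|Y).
0.2597 bits

I(X;Y) = H(X) - H(X|Y)

Marginal of X (row sums):
  P(X=0) = 7/39 + 2/39 + 1/39 + 1/39 = 11/39
  P(X=1) = 1/13 + 2/13 + 4/39 + 4/39 = 17/39
  P(X=2) = 1/39 + 1/39 + 1/13 + 1/39 = 2/13
  P(X=3) = 1/39 + 1/39 + 0 + 1/13 = 5/39
H(X) = -[(11/39)·log₂(11/39) + (17/39)·log₂(17/39) + (2/13)·log₂(2/13) + (5/39)·log₂(5/39)]
  = 0.51502 + 0.52218 + 0.41545 + 0.37993 = 1.83258 bits

Marginal of Y (column sums):
  P(Y=0) = 7/39 + 1/13 + 1/39 + 1/39 = 4/13
  P(Y=1) = 2/39 + 2/13 + 1/39 + 1/39 = 10/39
  P(Y=2) = 1/39 + 4/39 + 1/13 + 0 = 8/39
  P(Y=3) = 1/39 + 4/39 + 1/39 + 1/13 = 3/13
H(X|Y) = Σ_y P(y)·H(X|Y=y):
  Y=0: P(Y=0) = 4/13, P(X|Y=0) = (7/12, 1/4, 1/12, 1/12) → H(X|Y=0) = 1.55110
  Y=1: P(Y=1) = 10/39, P(X|Y=1) = (1/5, 3/5, 1/10, 1/10) → H(X|Y=1) = 1.57095
  Y=2: P(Y=2) = 8/39, P(X|Y=2) = (1/8, 1/2, 3/8, 0) → H(X|Y=2) = 1.40564
  Y=3: P(Y=3) = 3/13, P(X|Y=3) = (1/9, 4/9, 1/9, 1/3) → H(X|Y=3) = 1.75272
H(X|Y) = (4/13)·1.55110 + (10/39)·1.57095 + (8/39)·1.40564 + (3/13)·1.75272 = 1.57288 bits

I(X;Y) = H(X) - H(X|Y) = 1.83258 - 1.57288 = 0.2597 bits

Cross-check via I(X;Y) = H(X) + H(Y) - H(X,Y): computing H(Y) from the column sums and H(X,Y) from the 16 cells in the same way gives H(Y) = 1.98365 bits and H(X,Y) = 3.55653 bits, so
I(X;Y) = 1.83258 + 1.98365 - 3.55653 = 0.2597 bits ✓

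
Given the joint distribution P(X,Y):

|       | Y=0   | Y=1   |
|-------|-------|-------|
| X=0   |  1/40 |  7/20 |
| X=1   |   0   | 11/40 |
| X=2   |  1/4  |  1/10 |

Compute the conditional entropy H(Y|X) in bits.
0.4346 bits

H(Y|X) = H(X,Y) - H(X)

H(X,Y) = -Σ_{x,y} P(x,y) log₂ P(x,y). Per-cell terms -P(x,y)·log₂P(x,y):
  X=0: 0.1330, 0.5301
  X=1: 0.0000, 0.5122
  X=2: 0.5000, 0.3322
  (cells with P = 0 contribute 0)
Sum of the 6 terms: H(X,Y) = 2.0075 bits

Marginal of X (row sums):
  P(X=0) = 1/40 + 7/20 = 3/8
  P(X=1) = 0 + 11/40 = 11/40
  P(X=2) = 1/4 + 1/10 = 7/20
H(X) = -[(3/8)·log₂(3/8) + (11/40)·log₂(11/40) + (7/20)·log₂(7/20)]
  = 0.5306 + 0.5122 + 0.5301 = 1.5729 bits

H(Y|X) = H(X,Y) - H(X) = 2.0075 - 1.5729 = 0.4346 bits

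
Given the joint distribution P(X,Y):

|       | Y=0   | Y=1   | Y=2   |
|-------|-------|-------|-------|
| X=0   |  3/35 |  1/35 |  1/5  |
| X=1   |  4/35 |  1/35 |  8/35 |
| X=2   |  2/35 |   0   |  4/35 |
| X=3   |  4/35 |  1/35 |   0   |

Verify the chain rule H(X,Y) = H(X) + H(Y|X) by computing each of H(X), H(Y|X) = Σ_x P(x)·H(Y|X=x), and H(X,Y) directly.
H(X) = 1.8927 bits, H(Y|X) = 1.1106 bits, H(X,Y) = 3.0034 bits

Marginal of X (row sums):
  P(X=0) = 3/35 + 1/35 + 1/5 = 11/35
  P(X=1) = 4/35 + 1/35 + 8/35 = 13/35
  P(X=2) = 2/35 + 0 + 4/35 = 6/35
  P(X=3) = 4/35 + 1/35 + 0 = 1/7
H(X) = -[(11/35)·log₂(11/35) + (13/35)·log₂(13/35) + (6/35)·log₂(6/35) + (1/7)·log₂(1/7)]
  = 0.52481 + 0.53071 + 0.43617 + 0.40105 = 1.8927 bits

H(Y|X) = Σ_x P(x)·H(Y|X=x):
  X=0: P(X=0) = 11/35, P(Y|X=0) = (3/11, 1/11, 7/11) → H(Y|X=0) = 1.24067
  X=1: P(X=1) = 13/35, P(Y|X=1) = (4/13, 1/13, 8/13) → H(Y|X=1) = 1.23890
  X=2: P(X=2) = 6/35, P(Y|X=2) = (1/3, 0, 2/3) → H(Y|X=2) = 0.91830
  X=3: P(X=3) = 1/7, P(Y|X=3) = (4/5, 1/5, 0) → H(Y|X=3) = 0.72193
H(Y|X) = (11/35)·1.24067 + (13/35)·1.23890 + (6/35)·0.91830 + (1/7)·0.72193 = 1.1106 bits

H(X,Y) = -Σ_{x,y} P(x,y) log₂ P(x,y). Per-cell terms -P(x,y)·log₂P(x,y):
  X=0: 0.30380, 0.14655, 0.46439
  X=1: 0.35763, 0.14655, 0.48669
  X=2: 0.23596, 0.00000, 0.35763
  X=3: 0.35763, 0.14655, 0.00000
  (cells with P = 0 contribute 0)
Sum of the 12 terms: H(X,Y) = 3.0034 bits

Chain rule check:
  H(X) + H(Y|X) = 1.8927 + 1.1106 = 3.0033 bits
  H(X,Y) = 3.0034 bits
✓ Chain rule verified (Δ = 0.0001 is 4-dp rounding noise: each of the three values was rounded independently).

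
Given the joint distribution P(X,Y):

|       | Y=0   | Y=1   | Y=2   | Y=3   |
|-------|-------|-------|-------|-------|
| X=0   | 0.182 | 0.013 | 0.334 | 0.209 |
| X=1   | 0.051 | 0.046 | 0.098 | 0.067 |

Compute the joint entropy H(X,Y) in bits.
2.5422 bits

H(X,Y) = -Σ_{x,y} P(x,y) log₂ P(x,y). Per-cell terms -P(x,y)·log₂P(x,y):
  X=0: 0.4474, 0.0814, 0.5284, 0.4720
  X=1: 0.2190, 0.2043, 0.3284, 0.2613
Sum of the 8 terms: H(X,Y) = 2.5422 bits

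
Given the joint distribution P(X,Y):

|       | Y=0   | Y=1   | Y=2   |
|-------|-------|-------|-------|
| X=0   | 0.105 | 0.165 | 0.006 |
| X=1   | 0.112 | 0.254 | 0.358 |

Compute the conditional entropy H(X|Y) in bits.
0.6662 bits

H(X|Y) = H(X,Y) - H(Y)

H(X,Y) = -Σ_{x,y} P(x,y) log₂ P(x,y). Per-cell terms -P(x,y)·log₂P(x,y):
  X=0: 0.34141, 0.42891, 0.04428
  X=1: 0.35374, 0.50218, 0.53054
Sum of the 6 terms: H(X,Y) = 2.2011 bits

Marginal of Y (column sums):
  P(Y=0) = 0.105 + 0.112 = 0.217
  P(Y=1) = 0.165 + 0.254 = 0.419
  P(Y=2) = 0.006 + 0.358 = 0.364
H(Y) = -[0.217·log₂(0.217) + 0.419·log₂(0.419) + 0.364·log₂(0.364)]
  = 0.47832 + 0.52584 + 0.53071 = 1.5349 bits

H(X|Y) = H(X,Y) - H(Y) = 2.2011 - 1.5349 = 0.6662 bits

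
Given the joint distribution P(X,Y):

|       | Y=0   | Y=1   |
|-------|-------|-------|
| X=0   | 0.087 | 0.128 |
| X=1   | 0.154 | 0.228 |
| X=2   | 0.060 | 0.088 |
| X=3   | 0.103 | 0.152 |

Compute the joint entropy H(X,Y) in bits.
2.8910 bits

H(X,Y) = -Σ_{x,y} P(x,y) log₂ P(x,y). Per-cell terms -P(x,y)·log₂P(x,y):
  X=0: 0.3065, 0.3796
  X=1: 0.4156, 0.4863
  X=2: 0.2435, 0.3086
  X=3: 0.3378, 0.4131
Sum of the 8 terms: H(X,Y) = 2.8910 bits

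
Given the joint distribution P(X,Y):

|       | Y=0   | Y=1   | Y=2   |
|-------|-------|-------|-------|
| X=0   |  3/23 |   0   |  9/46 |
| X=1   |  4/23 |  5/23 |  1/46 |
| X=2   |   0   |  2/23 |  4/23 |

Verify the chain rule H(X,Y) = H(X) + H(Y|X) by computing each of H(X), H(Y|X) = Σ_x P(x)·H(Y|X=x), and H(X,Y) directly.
H(X) = 1.5598 bits, H(Y|X) = 1.0669 bits, H(X,Y) = 2.6266 bits

Marginal of X (row sums):
  P(X=0) = 3/23 + 0 + 9/46 = 15/46
  P(X=1) = 4/23 + 5/23 + 1/46 = 19/46
  P(X=2) = 0 + 2/23 + 4/23 = 6/23
H(X) = -[(15/46)·log₂(15/46) + (19/46)·log₂(19/46) + (6/23)·log₂(6/23)]
  = 0.527175 + 0.526892 + 0.505722 = 1.5598 bits

H(Y|X) = Σ_x P(x)·H(Y|X=x):
  X=0: P(X=0) = 15/46, P(Y|X=0) = (2/5, 0, 3/5) → H(Y|X=0) = 0.970951
  X=1: P(X=1) = 19/46, P(Y|X=1) = (8/19, 10/19, 1/19) → H(Y|X=1) = 1.236386
  X=2: P(X=2) = 6/23, P(Y|X=2) = (0, 1/3, 2/3) → H(Y|X=2) = 0.918296
H(Y|X) = (15/46)·0.970951 + (19/46)·1.236386 + (6/23)·0.918296 = 1.0669 bits

H(X,Y) = -Σ_{x,y} P(x,y) log₂ P(x,y). Per-cell terms -P(x,y)·log₂P(x,y):
  X=0: 0.383296, 0.000000, 0.460494
  X=1: 0.438880, 0.478616, 0.120077
  X=2: 0.000000, 0.306397, 0.438880
  (cells with P = 0 contribute 0)
Sum of the 9 terms: H(X,Y) = 2.6266 bits

Chain rule check:
  H(X) + H(Y|X) = 1.5598 + 1.0669 = 2.6267 bits
  H(X,Y) = 2.6266 bits
✓ Chain rule verified (Δ = 0.0001 is 4-dp rounding noise: each of the three values was rounded independently).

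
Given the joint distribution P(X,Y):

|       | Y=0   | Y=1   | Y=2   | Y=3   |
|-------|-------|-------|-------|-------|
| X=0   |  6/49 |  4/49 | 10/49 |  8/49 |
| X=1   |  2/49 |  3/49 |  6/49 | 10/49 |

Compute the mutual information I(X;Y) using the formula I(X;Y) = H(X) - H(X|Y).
0.0363 bits

I(X;Y) = H(X) - H(X|Y)

Marginal of X (row sums):
  P(X=0) = 6/49 + 4/49 + 10/49 + 8/49 = 4/7
  P(X=1) = 2/49 + 3/49 + 6/49 + 10/49 = 3/7
H(X) = -[(4/7)·log₂(4/7) + (3/7)·log₂(3/7)]
  = 0.46135 + 0.52388 = 0.98523 bits

Marginal of Y (column sums):
  P(Y=0) = 6/49 + 2/49 = 8/49
  P(Y=1) = 4/49 + 3/49 = 1/7
  P(Y=2) = 10/49 + 6/49 = 16/49
  P(Y=3) = 8/49 + 10/49 = 18/49
H(X|Y) = Σ_y P(y)·H(X|Y=y):
  Y=0: P(Y=0) = 8/49, P(X|Y=0) = (3/4, 1/4) → H(X|Y=0) = 0.81128
  Y=1: P(Y=1) = 1/7, P(X|Y=1) = (4/7, 3/7) → H(X|Y=1) = 0.98523
  Y=2: P(Y=2) = 16/49, P(X|Y=2) = (5/8, 3/8) → H(X|Y=2) = 0.95443
  Y=3: P(Y=3) = 18/49, P(X|Y=3) = (4/9, 5/9) → H(X|Y=3) = 0.99108
H(X|Y) = (8/49)·0.81128 + (1/7)·0.98523 + (16/49)·0.95443 + (18/49)·0.99108 = 0.94892 bits

I(X;Y) = H(X) - H(X|Y) = 0.98523 - 0.94892 = 0.0363 bits

Cross-check via I(X;Y) = H(X) + H(Y) - H(X,Y): computing H(Y) from the column sums and H(X,Y) from the 8 cells in the same way gives H(Y) = 1.88593 bits and H(X,Y) = 2.83485 bits, so
I(X;Y) = 0.98523 + 1.88593 - 2.83485 = 0.0363 bits ✓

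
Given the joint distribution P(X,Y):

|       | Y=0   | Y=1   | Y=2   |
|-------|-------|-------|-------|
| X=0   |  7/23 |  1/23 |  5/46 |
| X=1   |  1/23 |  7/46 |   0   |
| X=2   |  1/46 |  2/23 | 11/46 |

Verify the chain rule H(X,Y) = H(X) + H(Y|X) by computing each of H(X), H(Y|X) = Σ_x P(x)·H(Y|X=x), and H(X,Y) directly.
H(X) = 1.5069 bits, H(Y|X) = 1.0902 bits, H(X,Y) = 2.5971 bits

Marginal of X (row sums):
  P(X=0) = 7/23 + 1/23 + 5/46 = 21/46
  P(X=1) = 1/23 + 7/46 + 0 = 9/46
  P(X=2) = 1/46 + 2/23 + 11/46 = 8/23
H(X) = -[(21/46)·log₂(21/46) + (9/46)·log₂(9/46) + (8/23)·log₂(8/23)]
  = 0.51644 + 0.46049 + 0.52993 = 1.5069 bits

H(Y|X) = Σ_x P(x)·H(Y|X=x):
  X=0: P(X=0) = 21/46, P(Y|X=0) = (2/3, 2/21, 5/21) → H(Y|X=0) = 1.20600
  X=1: P(X=1) = 9/46, P(Y|X=1) = (2/9, 7/9, 0) → H(Y|X=1) = 0.76420
  X=2: P(X=2) = 8/23, P(Y|X=2) = (1/16, 1/4, 11/16) → H(Y|X=2) = 1.12164
H(Y|X) = (21/46)·1.20600 + (9/46)·0.76420 + (8/23)·1.12164 = 1.0902 bits

H(X,Y) = -Σ_{x,y} P(x,y) log₂ P(x,y). Per-cell terms -P(x,y)·log₂P(x,y):
  X=0: 0.52232, 0.19668, 0.34800
  X=1: 0.19668, 0.41334, 0.00000
  X=2: 0.12008, 0.30640, 0.49360
  (cells with P = 0 contribute 0)
Sum of the 9 terms: H(X,Y) = 2.5971 bits

Chain rule check:
  H(X) + H(Y|X) = 1.5069 + 1.0902 = 2.5971 bits
  H(X,Y) = 2.5971 bits
✓ Chain rule verified.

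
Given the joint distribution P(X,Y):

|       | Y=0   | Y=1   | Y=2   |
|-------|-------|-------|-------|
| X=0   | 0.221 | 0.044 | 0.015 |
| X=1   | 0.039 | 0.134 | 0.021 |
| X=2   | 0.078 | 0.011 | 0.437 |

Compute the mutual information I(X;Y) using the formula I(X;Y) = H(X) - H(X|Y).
0.6157 bits

I(X;Y) = H(X) - H(X|Y)

Marginal of X (row sums):
  P(X=0) = 0.221 + 0.044 + 0.015 = 0.280
  P(X=1) = 0.039 + 0.134 + 0.021 = 0.194
  P(X=2) = 0.078 + 0.011 + 0.437 = 0.526
H(X) = -[0.280·log₂(0.280) + 0.194·log₂(0.194) + 0.526·log₂(0.526)]
  = 0.51422 + 0.45898 + 0.48753 = 1.46073 bits

Marginal of Y (column sums):
  P(Y=0) = 0.221 + 0.039 + 0.078 = 0.338
  P(Y=1) = 0.044 + 0.134 + 0.011 = 0.189
  P(Y=2) = 0.015 + 0.021 + 0.437 = 0.473
H(X|Y) = Σ_y P(y)·H(X|Y=y):
  Y=0: P(Y=0) = 0.338, P(X|Y=0) = (17/26, 3/26, 3/13) → H(X|Y=0) = 1.24846
  Y=1: P(Y=1) = 0.189, P(X|Y=1) = (44/189, 134/189, 11/189) → H(X|Y=1) = 1.08010
  Y=2: P(Y=2) = 0.473, P(X|Y=2) = (15/473, 21/473, 437/473) → H(X|Y=2) = 0.46290
H(X|Y) = 0.338·1.24846 + 0.189·1.08010 + 0.473·0.46290 = 0.84507 bits

I(X;Y) = H(X) - H(X|Y) = 1.46073 - 0.84507 = 0.6157 bits

Cross-check via I(X;Y) = H(X) + H(Y) - H(X,Y): computing H(Y) from the column sums and H(X,Y) from the 9 cells in the same way gives H(Y) = 1.49409 bits and H(X,Y) = 2.33916 bits, so
I(X;Y) = 1.46073 + 1.49409 - 2.33916 = 0.6157 bits ✓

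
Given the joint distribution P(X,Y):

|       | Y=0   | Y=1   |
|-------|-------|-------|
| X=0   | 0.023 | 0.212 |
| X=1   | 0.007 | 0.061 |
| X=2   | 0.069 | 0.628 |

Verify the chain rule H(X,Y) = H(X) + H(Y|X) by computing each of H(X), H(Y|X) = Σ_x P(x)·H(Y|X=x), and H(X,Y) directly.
H(X) = 1.1177 bits, H(Y|X) = 0.4658 bits, H(X,Y) = 1.5835 bits

Marginal of X (row sums):
  P(X=0) = 0.023 + 0.212 = 0.235
  P(X=1) = 0.007 + 0.061 = 0.068
  P(X=2) = 0.069 + 0.628 = 0.697
H(X) = -[0.235·log₂(0.235) + 0.068·log₂(0.068) + 0.697·log₂(0.697)]
  = 0.4910 + 0.2637 + 0.3630 = 1.1177 bits

H(Y|X) = Σ_x P(x)·H(Y|X=x):
  X=0: P(X=0) = 0.235, P(Y|X=0) = (23/235, 212/235) → H(Y|X=0) = 0.4622
  X=1: P(X=1) = 0.068, P(Y|X=1) = (7/68, 61/68) → H(Y|X=1) = 0.4783
  X=2: P(X=2) = 0.697, P(Y|X=2) = (69/697, 628/697) → H(Y|X=2) = 0.4658
H(Y|X) = 0.235·0.4622 + 0.068·0.4783 + 0.697·0.4658 = 0.4658 bits

H(X,Y) = -Σ_{x,y} P(x,y) log₂ P(x,y). Per-cell terms -P(x,y)·log₂P(x,y):
  X=0: 0.1252, 0.4744
  X=1: 0.0501, 0.2461
  X=2: 0.2662, 0.4215
Sum of the 6 terms: H(X,Y) = 1.5835 bits

Chain rule check:
  H(X) + H(Y|X) = 1.1177 + 0.4658 = 1.5835 bits
  H(X,Y) = 1.5835 bits
✓ Chain rule verified.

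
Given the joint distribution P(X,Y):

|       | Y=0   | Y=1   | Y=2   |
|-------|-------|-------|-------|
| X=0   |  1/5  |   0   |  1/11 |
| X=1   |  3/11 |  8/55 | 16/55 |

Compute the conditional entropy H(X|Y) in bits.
0.7670 bits

H(X|Y) = H(X,Y) - H(Y)

H(X,Y) = -Σ_{x,y} P(x,y) log₂ P(x,y). Per-cell terms -P(x,y)·log₂P(x,y):
  X=0: 0.46439, 0.00000, 0.31449
  X=1: 0.51122, 0.40456, 0.51821
  (cells with P = 0 contribute 0)
Sum of the 6 terms: H(X,Y) = 2.2129 bits

Marginal of Y (column sums):
  P(Y=0) = 1/5 + 3/11 = 26/55
  P(Y=1) = 0 + 8/55 = 8/55
  P(Y=2) = 1/11 + 16/55 = 21/55
H(Y) = -[(26/55)·log₂(26/55) + (8/55)·log₂(8/55) + (21/55)·log₂(21/55)]
  = 0.51098 + 0.40456 + 0.53036 = 1.4459 bits

H(X|Y) = H(X,Y) - H(Y) = 2.2129 - 1.4459 = 0.7670 bits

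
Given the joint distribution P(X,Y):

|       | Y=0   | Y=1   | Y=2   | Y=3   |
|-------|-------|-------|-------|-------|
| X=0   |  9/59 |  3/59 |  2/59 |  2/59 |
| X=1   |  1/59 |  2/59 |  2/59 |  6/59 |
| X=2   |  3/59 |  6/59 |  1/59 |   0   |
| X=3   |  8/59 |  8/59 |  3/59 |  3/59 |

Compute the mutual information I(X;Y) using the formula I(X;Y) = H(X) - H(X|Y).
0.2248 bits

I(X;Y) = H(X) - H(X|Y)

Marginal of X (row sums):
  P(X=0) = 9/59 + 3/59 + 2/59 + 2/59 = 16/59
  P(X=1) = 1/59 + 2/59 + 2/59 + 6/59 = 11/59
  P(X=2) = 3/59 + 6/59 + 1/59 + 0 = 10/59
  P(X=3) = 8/59 + 8/59 + 3/59 + 3/59 = 22/59
H(X) = -[(16/59)·log₂(16/59) + (11/59)·log₂(11/59) + (10/59)·log₂(10/59) + (22/59)·log₂(22/59)]
  = 0.510547 + 0.451785 + 0.434019 + 0.530689 = 1.92704 bits

Marginal of Y (column sums):
  P(Y=0) = 9/59 + 1/59 + 3/59 + 8/59 = 21/59
  P(Y=1) = 3/59 + 2/59 + 6/59 + 8/59 = 19/59
  P(Y=2) = 2/59 + 2/59 + 1/59 + 3/59 = 8/59
  P(Y=3) = 2/59 + 6/59 + 0 + 3/59 = 11/59
H(X|Y) = Σ_y P(y)·H(X|Y=y):
  Y=0: P(Y=0) = 21/59, P(X|Y=0) = (3/7, 1/21, 1/7, 8/21) → H(X|Y=0) = 1.664498
  Y=1: P(Y=1) = 19/59, P(X|Y=1) = (3/19, 2/19, 6/19, 8/19) → H(X|Y=1) = 1.812945
  Y=2: P(Y=2) = 8/59, P(X|Y=2) = (1/4, 1/4, 1/8, 3/8) → H(X|Y=2) = 1.905639
  Y=3: P(Y=3) = 11/59, P(X|Y=3) = (2/11, 6/11, 0, 3/11) → H(X|Y=3) = 1.435371
H(X|Y) = (21/59)·1.664498 + (19/59)·1.812945 + (8/59)·1.905639 + (11/59)·1.435371 = 1.70228 bits

I(X;Y) = H(X) - H(X|Y) = 1.92704 - 1.70228 = 0.2248 bits

Cross-check via I(X;Y) = H(X) + H(Y) - H(X,Y): computing H(Y) from the column sums and H(X,Y) from the 16 cells in the same way gives H(Y) = 1.89954 bits and H(X,Y) = 3.60182 bits, so
I(X;Y) = 1.92704 + 1.89954 - 3.60182 = 0.2248 bits ✓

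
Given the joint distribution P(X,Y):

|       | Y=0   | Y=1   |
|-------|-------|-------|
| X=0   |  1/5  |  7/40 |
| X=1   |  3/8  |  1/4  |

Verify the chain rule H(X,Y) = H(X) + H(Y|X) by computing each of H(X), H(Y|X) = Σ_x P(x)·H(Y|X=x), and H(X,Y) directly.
H(X) = 0.9544 bits, H(Y|X) = 0.9806 bits, H(X,Y) = 1.9351 bits

Marginal of X (row sums):
  P(X=0) = 1/5 + 7/40 = 3/8
  P(X=1) = 3/8 + 1/4 = 5/8
H(X) = -[(3/8)·log₂(3/8) + (5/8)·log₂(5/8)]
  = 0.53064 + 0.42379 = 0.9544 bits

H(Y|X) = Σ_x P(x)·H(Y|X=x):
  X=0: P(X=0) = 3/8, P(Y|X=0) = (8/15, 7/15) → H(Y|X=0) = 0.99679
  X=1: P(X=1) = 5/8, P(Y|X=1) = (3/5, 2/5) → H(Y|X=1) = 0.97095
H(Y|X) = (3/8)·0.99679 + (5/8)·0.97095 = 0.9806 bits

H(X,Y) = -Σ_{x,y} P(x,y) log₂ P(x,y). Per-cell terms -P(x,y)·log₂P(x,y):
  X=0: 0.46439, 0.44005
  X=1: 0.53064, 0.50000
Sum of the 4 terms: H(X,Y) = 1.9351 bits

Chain rule check:
  H(X) + H(Y|X) = 0.9544 + 0.9806 = 1.9350 bits
  H(X,Y) = 1.9351 bits
✓ Chain rule verified (Δ = 0.0001 is 4-dp rounding noise: each of the three values was rounded independently).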